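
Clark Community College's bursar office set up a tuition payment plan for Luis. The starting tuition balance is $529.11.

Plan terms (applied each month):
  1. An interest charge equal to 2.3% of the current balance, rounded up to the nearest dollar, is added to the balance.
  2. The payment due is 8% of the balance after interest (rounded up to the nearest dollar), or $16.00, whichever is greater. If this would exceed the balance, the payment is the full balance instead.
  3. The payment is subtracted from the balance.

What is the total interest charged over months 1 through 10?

$99.00

Month 1: opening $529.11; interest $13.00 → $542.11; payment $44.00; balance $498.11
Month 2: opening $498.11; interest $12.00 → $510.11; payment $41.00; balance $469.11
Month 3: opening $469.11; interest $11.00 → $480.11; payment $39.00; balance $441.11
Month 4: opening $441.11; interest $11.00 → $452.11; payment $37.00; balance $415.11
Month 5: opening $415.11; interest $10.00 → $425.11; payment $35.00; balance $390.11
Month 6: opening $390.11; interest $9.00 → $399.11; payment $32.00; balance $367.11
Month 7: opening $367.11; interest $9.00 → $376.11; payment $31.00; balance $345.11
Month 8: opening $345.11; interest $8.00 → $353.11; payment $29.00; balance $324.11
Month 9: opening $324.11; interest $8.00 → $332.11; payment $27.00; balance $305.11
Month 10: opening $305.11; interest $8.00 → $313.11; payment $26.00; balance $287.11
Total interest: $13.00 + $12.00 + $11.00 + $11.00 + $10.00 + $9.00 + $9.00 + $8.00 + $8.00 + $8.00 = $99.00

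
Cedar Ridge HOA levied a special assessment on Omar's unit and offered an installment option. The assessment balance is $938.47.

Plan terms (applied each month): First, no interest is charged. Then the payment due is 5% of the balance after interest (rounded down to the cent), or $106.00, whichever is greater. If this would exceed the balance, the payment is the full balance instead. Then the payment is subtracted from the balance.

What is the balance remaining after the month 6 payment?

# | Opening | Payment | End bal
1 | $938.47 | $106.00 | $832.47
2 | $832.47 | $106.00 | $726.47
3 | $726.47 | $106.00 | $620.47
4 | $620.47 | $106.00 | $514.47
5 | $514.47 | $106.00 | $408.47
6 | $408.47 | $106.00 | $302.47

$302.47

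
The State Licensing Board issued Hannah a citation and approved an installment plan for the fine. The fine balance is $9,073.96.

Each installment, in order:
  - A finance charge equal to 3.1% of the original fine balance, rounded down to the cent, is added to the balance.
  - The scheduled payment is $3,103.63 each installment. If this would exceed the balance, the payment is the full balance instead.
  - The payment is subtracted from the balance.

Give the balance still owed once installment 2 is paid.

$3,429.28

Installment 1: opening $9,073.96; interest $281.29 → $9,355.25; payment $3,103.63; balance $6,251.62
Installment 2: opening $6,251.62; interest $281.29 → $6,532.91; payment $3,103.63; balance $3,429.28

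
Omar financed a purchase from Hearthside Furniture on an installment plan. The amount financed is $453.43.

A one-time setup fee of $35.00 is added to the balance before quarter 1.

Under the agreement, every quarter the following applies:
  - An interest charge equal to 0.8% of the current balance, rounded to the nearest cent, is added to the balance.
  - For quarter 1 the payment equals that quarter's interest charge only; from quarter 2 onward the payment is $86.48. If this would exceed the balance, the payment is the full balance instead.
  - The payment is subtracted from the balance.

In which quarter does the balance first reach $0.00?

7

Quarter 1: $488.43 +$3.91 interest = $492.34; pay $3.91 → $488.43
Quarter 2: $488.43 +$3.91 interest = $492.34; pay $86.48 → $405.86
Quarter 3: $405.86 +$3.25 interest = $409.11; pay $86.48 → $322.63
Quarter 4: $322.63 +$2.58 interest = $325.21; pay $86.48 → $238.73
Quarter 5: $238.73 +$1.91 interest = $240.64; pay $86.48 → $154.16
Quarter 6: $154.16 +$1.23 interest = $155.39; pay $86.48 → $68.91
Quarter 7: $68.91 +$0.55 interest = $69.46; pay $69.46 → $0.00
Balance reaches $0.00 in quarter 7.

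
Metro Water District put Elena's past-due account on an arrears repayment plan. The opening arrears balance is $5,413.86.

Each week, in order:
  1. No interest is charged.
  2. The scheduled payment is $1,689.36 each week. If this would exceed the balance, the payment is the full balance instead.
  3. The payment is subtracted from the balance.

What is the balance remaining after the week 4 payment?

$0.00

Week 1: $5,413.86 − $1,689.36 → $3,724.50
Week 2: $3,724.50 − $1,689.36 → $2,035.14
Week 3: $2,035.14 − $1,689.36 → $345.78
Week 4: $345.78 − $345.78 → $0.00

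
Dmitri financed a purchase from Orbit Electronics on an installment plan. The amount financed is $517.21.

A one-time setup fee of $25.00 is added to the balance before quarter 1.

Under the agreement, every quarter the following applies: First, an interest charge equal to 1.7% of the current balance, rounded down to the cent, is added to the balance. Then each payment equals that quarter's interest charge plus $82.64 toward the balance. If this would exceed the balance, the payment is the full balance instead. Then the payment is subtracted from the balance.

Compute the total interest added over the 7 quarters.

# | Opening | Interest | Payment | End bal
1 | $542.21 | $9.21 | $91.85 | $459.57
2 | $459.57 | $7.81 | $90.45 | $376.93
3 | $376.93 | $6.40 | $89.04 | $294.29
4 | $294.29 | $5.00 | $87.64 | $211.65
5 | $211.65 | $3.59 | $86.23 | $129.01
6 | $129.01 | $2.19 | $84.83 | $46.37
7 | $46.37 | $0.78 | $47.15 | $0.00
Total interest: $9.21 + $7.81 + $6.40 + $5.00 + $3.59 + $2.19 + $0.78 = $34.98

$34.98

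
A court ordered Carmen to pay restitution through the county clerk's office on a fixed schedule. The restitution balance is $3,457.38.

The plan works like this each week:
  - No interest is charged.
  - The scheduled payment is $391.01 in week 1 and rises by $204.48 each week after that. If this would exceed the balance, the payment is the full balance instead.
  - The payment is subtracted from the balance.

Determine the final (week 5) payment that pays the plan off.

Week 1: $3,457.38 − $391.01 → $3,066.37
Week 2: $3,066.37 − $595.49 → $2,470.88
Week 3: $2,470.88 − $799.97 → $1,670.91
Week 4: $1,670.91 − $1,004.45 → $666.46
Week 5: $666.46 − $666.46 → $0.00

$666.46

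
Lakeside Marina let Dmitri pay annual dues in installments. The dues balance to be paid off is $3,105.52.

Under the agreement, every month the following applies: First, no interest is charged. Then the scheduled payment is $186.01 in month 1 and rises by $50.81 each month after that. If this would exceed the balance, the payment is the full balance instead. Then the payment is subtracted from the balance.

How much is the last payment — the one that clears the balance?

# | Opening | Payment | End bal
1 | $3,105.52 | $186.01 | $2,919.51
2 | $2,919.51 | $236.82 | $2,682.69
3 | $2,682.69 | $287.63 | $2,395.06
4 | $2,395.06 | $338.44 | $2,056.62
5 | $2,056.62 | $389.25 | $1,667.37
6 | $1,667.37 | $440.06 | $1,227.31
7 | $1,227.31 | $490.87 | $736.44
8 | $736.44 | $541.68 | $194.76
9 | $194.76 | $194.76 | $0.00

$194.76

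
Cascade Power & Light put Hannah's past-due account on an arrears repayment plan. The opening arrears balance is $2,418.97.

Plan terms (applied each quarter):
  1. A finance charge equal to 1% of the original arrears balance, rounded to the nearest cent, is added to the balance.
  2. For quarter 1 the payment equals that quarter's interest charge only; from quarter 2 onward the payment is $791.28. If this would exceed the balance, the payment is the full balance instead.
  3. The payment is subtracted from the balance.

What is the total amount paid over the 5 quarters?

$2,539.92

Quarter 1: opening $2,418.97; interest $24.19 → $2,443.16; payment $24.19; balance $2,418.97
Quarter 2: opening $2,418.97; interest $24.19 → $2,443.16; payment $791.28; balance $1,651.88
Quarter 3: opening $1,651.88; interest $24.19 → $1,676.07; payment $791.28; balance $884.79
Quarter 4: opening $884.79; interest $24.19 → $908.98; payment $791.28; balance $117.70
Quarter 5: opening $117.70; interest $24.19 → $141.89; payment $141.89; balance $0.00
Total paid: $2,539.92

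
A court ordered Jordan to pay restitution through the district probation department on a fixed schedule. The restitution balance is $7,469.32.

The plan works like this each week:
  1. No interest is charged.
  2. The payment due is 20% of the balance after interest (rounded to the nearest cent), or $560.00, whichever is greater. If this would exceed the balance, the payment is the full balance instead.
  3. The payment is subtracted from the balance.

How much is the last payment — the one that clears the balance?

$207.55

Week 1: $7,469.32 − $1,493.86 → $5,975.46
Week 2: $5,975.46 − $1,195.09 → $4,780.37
Week 3: $4,780.37 − $956.07 → $3,824.30
Week 4: $3,824.30 − $764.86 → $3,059.44
Week 5: $3,059.44 − $611.89 → $2,447.55
Week 6: $2,447.55 − $560.00 → $1,887.55
Week 7: $1,887.55 − $560.00 → $1,327.55
Week 8: $1,327.55 − $560.00 → $767.55
Week 9: $767.55 − $560.00 → $207.55
Week 10: $207.55 − $207.55 → $0.00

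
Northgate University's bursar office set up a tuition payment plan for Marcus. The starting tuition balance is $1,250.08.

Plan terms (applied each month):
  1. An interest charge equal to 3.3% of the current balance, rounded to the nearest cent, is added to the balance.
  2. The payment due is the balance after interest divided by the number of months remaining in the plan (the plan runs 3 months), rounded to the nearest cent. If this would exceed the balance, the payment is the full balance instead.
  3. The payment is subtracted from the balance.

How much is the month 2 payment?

Month 1: opening $1,250.08; interest $41.25 → $1,291.33; payment $430.44; balance $860.89
Month 2: opening $860.89; interest $28.41 → $889.30; payment $444.65; balance $444.65

$444.65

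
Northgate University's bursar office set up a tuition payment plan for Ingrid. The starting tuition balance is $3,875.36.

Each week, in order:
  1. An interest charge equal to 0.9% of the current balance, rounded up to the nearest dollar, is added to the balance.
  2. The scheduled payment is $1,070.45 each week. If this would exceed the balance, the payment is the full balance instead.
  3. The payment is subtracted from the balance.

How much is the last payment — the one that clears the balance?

Week 1: $3,875.36 +$35.00 interest = $3,910.36; pay $1,070.45 → $2,839.91
Week 2: $2,839.91 +$26.00 interest = $2,865.91; pay $1,070.45 → $1,795.46
Week 3: $1,795.46 +$17.00 interest = $1,812.46; pay $1,070.45 → $742.01
Week 4: $742.01 +$7.00 interest = $749.01; pay $749.01 → $0.00

$749.01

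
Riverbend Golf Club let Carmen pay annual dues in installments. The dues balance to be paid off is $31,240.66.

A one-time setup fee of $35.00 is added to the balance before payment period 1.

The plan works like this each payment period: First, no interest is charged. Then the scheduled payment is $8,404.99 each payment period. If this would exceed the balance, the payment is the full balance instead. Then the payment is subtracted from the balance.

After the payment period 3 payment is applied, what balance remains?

$6,060.69

Payment period 1: opening $31,275.66; payment $8,404.99; balance $22,870.67
Payment period 2: opening $22,870.67; payment $8,404.99; balance $14,465.68
Payment period 3: opening $14,465.68; payment $8,404.99; balance $6,060.69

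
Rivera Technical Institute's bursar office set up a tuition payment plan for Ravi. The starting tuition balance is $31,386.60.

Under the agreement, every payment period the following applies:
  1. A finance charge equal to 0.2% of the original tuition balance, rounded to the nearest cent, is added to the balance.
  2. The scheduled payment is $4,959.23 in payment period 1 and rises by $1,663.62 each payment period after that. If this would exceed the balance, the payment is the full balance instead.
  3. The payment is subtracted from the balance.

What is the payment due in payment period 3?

$8,286.47

Payment period 1: opening $31,386.60; interest $62.77 → $31,449.37; payment $4,959.23; balance $26,490.14
Payment period 2: opening $26,490.14; interest $62.77 → $26,552.91; payment $6,622.85; balance $19,930.06
Payment period 3: opening $19,930.06; interest $62.77 → $19,992.83; payment $8,286.47; balance $11,706.36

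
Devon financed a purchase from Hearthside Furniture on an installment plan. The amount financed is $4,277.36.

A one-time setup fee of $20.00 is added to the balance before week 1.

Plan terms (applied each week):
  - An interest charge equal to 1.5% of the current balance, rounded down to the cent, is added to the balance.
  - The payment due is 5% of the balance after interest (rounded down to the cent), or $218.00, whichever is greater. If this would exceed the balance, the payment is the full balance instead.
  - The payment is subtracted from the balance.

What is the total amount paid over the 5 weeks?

$1,090.09

Week 1: $4,297.36 +$64.46 interest = $4,361.82; pay $218.09 → $4,143.73
Week 2: $4,143.73 +$62.15 interest = $4,205.88; pay $218.00 → $3,987.88
Week 3: $3,987.88 +$59.81 interest = $4,047.69; pay $218.00 → $3,829.69
Week 4: $3,829.69 +$57.44 interest = $3,887.13; pay $218.00 → $3,669.13
Week 5: $3,669.13 +$55.03 interest = $3,724.16; pay $218.00 → $3,506.16
Total paid: $1,090.09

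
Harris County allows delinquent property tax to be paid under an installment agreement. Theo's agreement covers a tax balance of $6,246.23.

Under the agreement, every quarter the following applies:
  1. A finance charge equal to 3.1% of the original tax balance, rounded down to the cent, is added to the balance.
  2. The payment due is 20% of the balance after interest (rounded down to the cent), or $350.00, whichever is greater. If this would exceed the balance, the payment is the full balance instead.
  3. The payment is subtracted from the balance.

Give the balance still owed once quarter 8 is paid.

Quarter 1: opening $6,246.23; interest $193.63 → $6,439.86; payment $1,287.97; balance $5,151.89
Quarter 2: opening $5,151.89; interest $193.63 → $5,345.52; payment $1,069.10; balance $4,276.42
Quarter 3: opening $4,276.42; interest $193.63 → $4,470.05; payment $894.01; balance $3,576.04
Quarter 4: opening $3,576.04; interest $193.63 → $3,769.67; payment $753.93; balance $3,015.74
Quarter 5: opening $3,015.74; interest $193.63 → $3,209.37; payment $641.87; balance $2,567.50
Quarter 6: opening $2,567.50; interest $193.63 → $2,761.13; payment $552.22; balance $2,208.91
Quarter 7: opening $2,208.91; interest $193.63 → $2,402.54; payment $480.50; balance $1,922.04
Quarter 8: opening $1,922.04; interest $193.63 → $2,115.67; payment $423.13; balance $1,692.54

$1,692.54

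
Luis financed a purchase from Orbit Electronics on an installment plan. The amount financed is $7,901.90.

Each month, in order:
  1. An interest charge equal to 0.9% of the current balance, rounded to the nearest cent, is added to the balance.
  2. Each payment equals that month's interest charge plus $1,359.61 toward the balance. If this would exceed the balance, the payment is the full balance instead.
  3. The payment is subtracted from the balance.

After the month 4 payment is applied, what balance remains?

$2,463.46

Month 1: opening $7,901.90; interest $71.12 → $7,973.02; payment $1,430.73; balance $6,542.29
Month 2: opening $6,542.29; interest $58.88 → $6,601.17; payment $1,418.49; balance $5,182.68
Month 3: opening $5,182.68; interest $46.64 → $5,229.32; payment $1,406.25; balance $3,823.07
Month 4: opening $3,823.07; interest $34.41 → $3,857.48; payment $1,394.02; balance $2,463.46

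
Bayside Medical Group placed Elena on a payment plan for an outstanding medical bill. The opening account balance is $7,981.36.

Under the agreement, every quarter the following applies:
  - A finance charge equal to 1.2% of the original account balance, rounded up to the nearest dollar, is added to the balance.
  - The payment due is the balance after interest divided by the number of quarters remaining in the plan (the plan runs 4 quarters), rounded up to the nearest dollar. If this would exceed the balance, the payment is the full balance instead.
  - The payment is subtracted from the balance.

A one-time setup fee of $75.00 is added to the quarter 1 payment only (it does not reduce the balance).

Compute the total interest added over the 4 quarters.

$384.00

Quarter 1: opening $7,981.36; interest $96.00 → $8,077.36; payment $2,020.00 (+ $75.00 fee); balance $6,057.36
Quarter 2: opening $6,057.36; interest $96.00 → $6,153.36; payment $2,052.00; balance $4,101.36
Quarter 3: opening $4,101.36; interest $96.00 → $4,197.36; payment $2,099.00; balance $2,098.36
Quarter 4: opening $2,098.36; interest $96.00 → $2,194.36; payment $2,194.36; balance $0.00
Total interest: $96.00 + $96.00 + $96.00 + $96.00 = $384.00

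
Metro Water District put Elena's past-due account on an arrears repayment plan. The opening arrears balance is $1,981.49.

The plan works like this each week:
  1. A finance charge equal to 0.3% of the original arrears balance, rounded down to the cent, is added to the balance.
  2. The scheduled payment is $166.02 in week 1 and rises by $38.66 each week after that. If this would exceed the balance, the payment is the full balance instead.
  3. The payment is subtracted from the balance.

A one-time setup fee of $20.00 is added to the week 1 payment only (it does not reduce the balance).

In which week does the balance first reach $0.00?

8

# | Opening | Interest | Payment | Fee | End bal
1 | $1,981.49 | $5.94 | $166.02 | $20.00 | $1,821.41
2 | $1,821.41 | $5.94 | $204.68 | — | $1,622.67
3 | $1,622.67 | $5.94 | $243.34 | — | $1,385.27
4 | $1,385.27 | $5.94 | $282.00 | — | $1,109.21
5 | $1,109.21 | $5.94 | $320.66 | — | $794.49
6 | $794.49 | $5.94 | $359.32 | — | $441.11
7 | $441.11 | $5.94 | $397.98 | — | $49.07
8 | $49.07 | $5.94 | $55.01 | — | $0.00
Balance reaches $0.00 in week 8.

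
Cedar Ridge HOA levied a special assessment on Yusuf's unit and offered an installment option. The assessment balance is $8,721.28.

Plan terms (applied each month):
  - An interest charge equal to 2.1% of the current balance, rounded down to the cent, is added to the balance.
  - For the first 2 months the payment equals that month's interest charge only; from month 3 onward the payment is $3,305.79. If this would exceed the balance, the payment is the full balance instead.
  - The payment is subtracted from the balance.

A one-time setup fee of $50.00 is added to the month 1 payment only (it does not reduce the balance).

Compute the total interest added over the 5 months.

Month 1: $8,721.28 +$183.14 interest = $8,904.42; pay $183.14 (+ $50.00 fee) → $8,721.28
Month 2: $8,721.28 +$183.14 interest = $8,904.42; pay $183.14 → $8,721.28
Month 3: $8,721.28 +$183.14 interest = $8,904.42; pay $3,305.79 → $5,598.63
Month 4: $5,598.63 +$117.57 interest = $5,716.20; pay $3,305.79 → $2,410.41
Month 5: $2,410.41 +$50.61 interest = $2,461.02; pay $2,461.02 → $0.00
Total interest: $183.14 + $183.14 + $183.14 + $117.57 + $50.61 = $717.60

$717.60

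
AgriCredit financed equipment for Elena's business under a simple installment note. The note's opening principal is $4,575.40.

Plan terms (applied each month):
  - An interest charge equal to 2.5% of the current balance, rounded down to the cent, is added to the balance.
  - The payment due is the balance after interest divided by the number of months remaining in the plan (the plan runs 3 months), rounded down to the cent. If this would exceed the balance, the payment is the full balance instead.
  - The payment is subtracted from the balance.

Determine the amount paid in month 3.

# | Opening | Interest | Payment | End bal
1 | $4,575.40 | $114.38 | $1,563.26 | $3,126.52
2 | $3,126.52 | $78.16 | $1,602.34 | $1,602.34
3 | $1,602.34 | $40.05 | $1,642.39 | $0.00

$1,642.39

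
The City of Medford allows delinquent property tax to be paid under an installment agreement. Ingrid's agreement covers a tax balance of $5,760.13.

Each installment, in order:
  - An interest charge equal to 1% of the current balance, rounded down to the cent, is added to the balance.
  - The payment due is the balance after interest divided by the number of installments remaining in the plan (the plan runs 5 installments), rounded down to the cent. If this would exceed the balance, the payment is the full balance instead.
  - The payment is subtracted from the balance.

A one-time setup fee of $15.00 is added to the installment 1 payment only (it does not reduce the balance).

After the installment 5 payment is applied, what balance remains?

$0.00

Installment 1: opening $5,760.13; interest $57.60 → $5,817.73; payment $1,163.54 (+ $15.00 fee); balance $4,654.19
Installment 2: opening $4,654.19; interest $46.54 → $4,700.73; payment $1,175.18; balance $3,525.55
Installment 3: opening $3,525.55; interest $35.25 → $3,560.80; payment $1,186.93; balance $2,373.87
Installment 4: opening $2,373.87; interest $23.73 → $2,397.60; payment $1,198.80; balance $1,198.80
Installment 5: opening $1,198.80; interest $11.98 → $1,210.78; payment $1,210.78; balance $0.00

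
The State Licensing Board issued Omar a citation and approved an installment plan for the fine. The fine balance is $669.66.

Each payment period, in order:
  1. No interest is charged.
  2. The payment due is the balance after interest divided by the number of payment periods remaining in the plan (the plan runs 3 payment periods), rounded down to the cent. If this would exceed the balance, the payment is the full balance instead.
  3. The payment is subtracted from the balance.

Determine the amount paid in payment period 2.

$223.22

# | Opening | Payment | End bal
1 | $669.66 | $223.22 | $446.44
2 | $446.44 | $223.22 | $223.22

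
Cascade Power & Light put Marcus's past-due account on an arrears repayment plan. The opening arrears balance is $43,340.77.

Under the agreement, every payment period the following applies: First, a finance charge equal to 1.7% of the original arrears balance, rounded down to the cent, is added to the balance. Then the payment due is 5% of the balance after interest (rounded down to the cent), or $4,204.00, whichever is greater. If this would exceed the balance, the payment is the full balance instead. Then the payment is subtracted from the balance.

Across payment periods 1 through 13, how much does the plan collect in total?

Payment period 1: opening $43,340.77; interest $736.79 → $44,077.56; payment $4,204.00; balance $39,873.56
Payment period 2: opening $39,873.56; interest $736.79 → $40,610.35; payment $4,204.00; balance $36,406.35
Payment period 3: opening $36,406.35; interest $736.79 → $37,143.14; payment $4,204.00; balance $32,939.14
Payment period 4: opening $32,939.14; interest $736.79 → $33,675.93; payment $4,204.00; balance $29,471.93
Payment period 5: opening $29,471.93; interest $736.79 → $30,208.72; payment $4,204.00; balance $26,004.72
Payment period 6: opening $26,004.72; interest $736.79 → $26,741.51; payment $4,204.00; balance $22,537.51
Payment period 7: opening $22,537.51; interest $736.79 → $23,274.30; payment $4,204.00; balance $19,070.30
Payment period 8: opening $19,070.30; interest $736.79 → $19,807.09; payment $4,204.00; balance $15,603.09
Payment period 9: opening $15,603.09; interest $736.79 → $16,339.88; payment $4,204.00; balance $12,135.88
Payment period 10: opening $12,135.88; interest $736.79 → $12,872.67; payment $4,204.00; balance $8,668.67
Payment period 11: opening $8,668.67; interest $736.79 → $9,405.46; payment $4,204.00; balance $5,201.46
Payment period 12: opening $5,201.46; interest $736.79 → $5,938.25; payment $4,204.00; balance $1,734.25
Payment period 13: opening $1,734.25; interest $736.79 → $2,471.04; payment $2,471.04; balance $0.00
Total paid: $52,919.04

$52,919.04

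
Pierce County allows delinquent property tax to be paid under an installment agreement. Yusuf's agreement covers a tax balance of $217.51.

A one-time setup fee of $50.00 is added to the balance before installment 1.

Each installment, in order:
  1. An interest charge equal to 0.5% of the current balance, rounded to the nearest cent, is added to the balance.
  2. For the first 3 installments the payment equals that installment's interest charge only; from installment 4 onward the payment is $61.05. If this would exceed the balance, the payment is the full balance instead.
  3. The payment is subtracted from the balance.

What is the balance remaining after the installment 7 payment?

# | Opening | Interest | Payment | End bal
1 | $267.51 | $1.34 | $1.34 | $267.51
2 | $267.51 | $1.34 | $1.34 | $267.51
3 | $267.51 | $1.34 | $1.34 | $267.51
4 | $267.51 | $1.34 | $61.05 | $207.80
5 | $207.80 | $1.04 | $61.05 | $147.79
6 | $147.79 | $0.74 | $61.05 | $87.48
7 | $87.48 | $0.44 | $61.05 | $26.87

$26.87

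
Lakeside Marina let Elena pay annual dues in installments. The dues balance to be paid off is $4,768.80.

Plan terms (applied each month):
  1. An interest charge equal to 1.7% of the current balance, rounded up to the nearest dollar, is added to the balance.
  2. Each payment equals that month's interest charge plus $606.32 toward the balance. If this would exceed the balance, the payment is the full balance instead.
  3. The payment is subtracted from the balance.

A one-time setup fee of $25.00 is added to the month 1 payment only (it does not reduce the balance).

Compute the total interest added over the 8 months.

Month 1: opening $4,768.80; interest $82.00 → $4,850.80; payment $688.32 (+ $25.00 fee); balance $4,162.48
Month 2: opening $4,162.48; interest $71.00 → $4,233.48; payment $677.32; balance $3,556.16
Month 3: opening $3,556.16; interest $61.00 → $3,617.16; payment $667.32; balance $2,949.84
Month 4: opening $2,949.84; interest $51.00 → $3,000.84; payment $657.32; balance $2,343.52
Month 5: opening $2,343.52; interest $40.00 → $2,383.52; payment $646.32; balance $1,737.20
Month 6: opening $1,737.20; interest $30.00 → $1,767.20; payment $636.32; balance $1,130.88
Month 7: opening $1,130.88; interest $20.00 → $1,150.88; payment $626.32; balance $524.56
Month 8: opening $524.56; interest $9.00 → $533.56; payment $533.56; balance $0.00
Total interest: $82.00 + $71.00 + $61.00 + $51.00 + $40.00 + $30.00 + $20.00 + $9.00 = $364.00

$364.00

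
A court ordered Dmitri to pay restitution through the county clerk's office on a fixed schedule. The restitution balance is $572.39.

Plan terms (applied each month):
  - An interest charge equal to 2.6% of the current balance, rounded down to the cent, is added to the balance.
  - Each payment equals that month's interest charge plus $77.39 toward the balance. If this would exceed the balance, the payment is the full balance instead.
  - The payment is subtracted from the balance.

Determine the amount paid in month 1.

$92.27

# | Opening | Interest | Payment | End bal
1 | $572.39 | $14.88 | $92.27 | $495.00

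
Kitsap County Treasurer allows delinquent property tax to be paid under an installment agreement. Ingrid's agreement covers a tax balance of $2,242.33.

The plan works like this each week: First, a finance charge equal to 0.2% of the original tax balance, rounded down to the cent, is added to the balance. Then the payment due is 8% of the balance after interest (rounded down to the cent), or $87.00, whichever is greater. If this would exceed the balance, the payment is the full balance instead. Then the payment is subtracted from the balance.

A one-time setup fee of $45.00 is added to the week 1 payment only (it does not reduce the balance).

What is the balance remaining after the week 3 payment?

$1,757.49

# | Opening | Interest | Payment | Fee | End bal
1 | $2,242.33 | $4.48 | $179.74 | $45.00 | $2,067.07
2 | $2,067.07 | $4.48 | $165.72 | — | $1,905.83
3 | $1,905.83 | $4.48 | $152.82 | — | $1,757.49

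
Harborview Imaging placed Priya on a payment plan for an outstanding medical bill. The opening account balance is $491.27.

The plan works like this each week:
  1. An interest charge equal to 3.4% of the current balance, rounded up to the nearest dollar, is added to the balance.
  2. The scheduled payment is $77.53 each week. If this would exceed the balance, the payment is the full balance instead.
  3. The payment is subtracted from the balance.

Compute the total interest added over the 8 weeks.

$76.00

Week 1: opening $491.27; interest $17.00 → $508.27; payment $77.53; balance $430.74
Week 2: opening $430.74; interest $15.00 → $445.74; payment $77.53; balance $368.21
Week 3: opening $368.21; interest $13.00 → $381.21; payment $77.53; balance $303.68
Week 4: opening $303.68; interest $11.00 → $314.68; payment $77.53; balance $237.15
Week 5: opening $237.15; interest $9.00 → $246.15; payment $77.53; balance $168.62
Week 6: opening $168.62; interest $6.00 → $174.62; payment $77.53; balance $97.09
Week 7: opening $97.09; interest $4.00 → $101.09; payment $77.53; balance $23.56
Week 8: opening $23.56; interest $1.00 → $24.56; payment $24.56; balance $0.00
Total interest: $17.00 + $15.00 + $13.00 + $11.00 + $9.00 + $6.00 + $4.00 + $1.00 = $76.00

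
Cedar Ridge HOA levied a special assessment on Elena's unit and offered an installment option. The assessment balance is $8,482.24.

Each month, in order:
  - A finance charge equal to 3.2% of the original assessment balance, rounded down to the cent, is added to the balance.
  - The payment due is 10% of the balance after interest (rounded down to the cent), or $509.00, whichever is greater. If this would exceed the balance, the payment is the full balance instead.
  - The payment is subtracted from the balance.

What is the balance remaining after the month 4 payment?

# | Opening | Interest | Payment | End bal
1 | $8,482.24 | $271.43 | $875.36 | $7,878.31
2 | $7,878.31 | $271.43 | $814.97 | $7,334.77
3 | $7,334.77 | $271.43 | $760.62 | $6,845.58
4 | $6,845.58 | $271.43 | $711.70 | $6,405.31

$6,405.31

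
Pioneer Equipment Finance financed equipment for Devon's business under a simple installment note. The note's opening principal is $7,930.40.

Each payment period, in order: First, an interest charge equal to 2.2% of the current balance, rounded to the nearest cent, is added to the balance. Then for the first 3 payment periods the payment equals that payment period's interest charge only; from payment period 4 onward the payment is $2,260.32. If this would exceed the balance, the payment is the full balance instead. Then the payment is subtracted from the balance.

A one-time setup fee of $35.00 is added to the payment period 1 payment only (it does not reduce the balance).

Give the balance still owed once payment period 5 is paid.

Payment period 1: opening $7,930.40; interest $174.47 → $8,104.87; payment $174.47 (+ $35.00 fee); balance $7,930.40
Payment period 2: opening $7,930.40; interest $174.47 → $8,104.87; payment $174.47; balance $7,930.40
Payment period 3: opening $7,930.40; interest $174.47 → $8,104.87; payment $174.47; balance $7,930.40
Payment period 4: opening $7,930.40; interest $174.47 → $8,104.87; payment $2,260.32; balance $5,844.55
Payment period 5: opening $5,844.55; interest $128.58 → $5,973.13; payment $2,260.32; balance $3,712.81

$3,712.81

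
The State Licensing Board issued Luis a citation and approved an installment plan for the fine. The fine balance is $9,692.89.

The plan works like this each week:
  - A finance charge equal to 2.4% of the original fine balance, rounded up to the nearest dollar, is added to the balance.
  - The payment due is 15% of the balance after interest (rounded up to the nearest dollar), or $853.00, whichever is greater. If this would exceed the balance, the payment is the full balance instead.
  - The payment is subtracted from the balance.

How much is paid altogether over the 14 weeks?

$12,954.89

# | Opening | Interest | Payment | End bal
1 | $9,692.89 | $233.00 | $1,489.00 | $8,436.89
2 | $8,436.89 | $233.00 | $1,301.00 | $7,368.89
3 | $7,368.89 | $233.00 | $1,141.00 | $6,460.89
4 | $6,460.89 | $233.00 | $1,005.00 | $5,688.89
5 | $5,688.89 | $233.00 | $889.00 | $5,032.89
6 | $5,032.89 | $233.00 | $853.00 | $4,412.89
7 | $4,412.89 | $233.00 | $853.00 | $3,792.89
8 | $3,792.89 | $233.00 | $853.00 | $3,172.89
9 | $3,172.89 | $233.00 | $853.00 | $2,552.89
10 | $2,552.89 | $233.00 | $853.00 | $1,932.89
11 | $1,932.89 | $233.00 | $853.00 | $1,312.89
12 | $1,312.89 | $233.00 | $853.00 | $692.89
13 | $692.89 | $233.00 | $853.00 | $72.89
14 | $72.89 | $233.00 | $305.89 | $0.00
Total paid: $12,954.89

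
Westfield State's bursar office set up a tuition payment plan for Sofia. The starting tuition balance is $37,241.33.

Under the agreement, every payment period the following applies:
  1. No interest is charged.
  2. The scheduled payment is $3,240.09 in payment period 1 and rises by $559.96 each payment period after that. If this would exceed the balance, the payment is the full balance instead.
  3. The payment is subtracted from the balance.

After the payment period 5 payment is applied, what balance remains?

Payment period 1: opening $37,241.33; payment $3,240.09; balance $34,001.24
Payment period 2: opening $34,001.24; payment $3,800.05; balance $30,201.19
Payment period 3: opening $30,201.19; payment $4,360.01; balance $25,841.18
Payment period 4: opening $25,841.18; payment $4,919.97; balance $20,921.21
Payment period 5: opening $20,921.21; payment $5,479.93; balance $15,441.28

$15,441.28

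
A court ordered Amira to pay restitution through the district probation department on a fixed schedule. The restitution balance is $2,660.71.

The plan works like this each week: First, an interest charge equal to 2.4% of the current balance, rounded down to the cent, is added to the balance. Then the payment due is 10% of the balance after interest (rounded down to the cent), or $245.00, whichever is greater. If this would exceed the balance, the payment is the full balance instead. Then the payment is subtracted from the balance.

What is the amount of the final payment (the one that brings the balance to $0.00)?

$135.57

Week 1: opening $2,660.71; interest $63.85 → $2,724.56; payment $272.45; balance $2,452.11
Week 2: opening $2,452.11; interest $58.85 → $2,510.96; payment $251.09; balance $2,259.87
Week 3: opening $2,259.87; interest $54.23 → $2,314.10; payment $245.00; balance $2,069.10
Week 4: opening $2,069.10; interest $49.65 → $2,118.75; payment $245.00; balance $1,873.75
Week 5: opening $1,873.75; interest $44.97 → $1,918.72; payment $245.00; balance $1,673.72
Week 6: opening $1,673.72; interest $40.16 → $1,713.88; payment $245.00; balance $1,468.88
Week 7: opening $1,468.88; interest $35.25 → $1,504.13; payment $245.00; balance $1,259.13
Week 8: opening $1,259.13; interest $30.21 → $1,289.34; payment $245.00; balance $1,044.34
Week 9: opening $1,044.34; interest $25.06 → $1,069.40; payment $245.00; balance $824.40
Week 10: opening $824.40; interest $19.78 → $844.18; payment $245.00; balance $599.18
Week 11: opening $599.18; interest $14.38 → $613.56; payment $245.00; balance $368.56
Week 12: opening $368.56; interest $8.84 → $377.40; payment $245.00; balance $132.40
Week 13: opening $132.40; interest $3.17 → $135.57; payment $135.57; balance $0.00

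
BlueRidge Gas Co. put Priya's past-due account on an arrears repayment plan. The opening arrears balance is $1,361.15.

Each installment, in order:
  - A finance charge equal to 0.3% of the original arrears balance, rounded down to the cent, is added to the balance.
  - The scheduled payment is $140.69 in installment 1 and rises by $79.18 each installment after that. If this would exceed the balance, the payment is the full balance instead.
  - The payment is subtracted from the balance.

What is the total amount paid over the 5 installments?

Installment 1: opening $1,361.15; interest $4.08 → $1,365.23; payment $140.69; balance $1,224.54
Installment 2: opening $1,224.54; interest $4.08 → $1,228.62; payment $219.87; balance $1,008.75
Installment 3: opening $1,008.75; interest $4.08 → $1,012.83; payment $299.05; balance $713.78
Installment 4: opening $713.78; interest $4.08 → $717.86; payment $378.23; balance $339.63
Installment 5: opening $339.63; interest $4.08 → $343.71; payment $343.71; balance $0.00
Total paid: $1,381.55

$1,381.55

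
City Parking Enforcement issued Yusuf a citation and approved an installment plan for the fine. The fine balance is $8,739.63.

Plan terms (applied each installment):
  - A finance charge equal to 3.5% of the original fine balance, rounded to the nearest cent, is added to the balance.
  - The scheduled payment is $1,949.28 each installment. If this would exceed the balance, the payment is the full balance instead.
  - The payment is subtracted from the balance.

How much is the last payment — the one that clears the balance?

$828.57

Installment 1: $8,739.63 +$305.89 interest = $9,045.52; pay $1,949.28 → $7,096.24
Installment 2: $7,096.24 +$305.89 interest = $7,402.13; pay $1,949.28 → $5,452.85
Installment 3: $5,452.85 +$305.89 interest = $5,758.74; pay $1,949.28 → $3,809.46
Installment 4: $3,809.46 +$305.89 interest = $4,115.35; pay $1,949.28 → $2,166.07
Installment 5: $2,166.07 +$305.89 interest = $2,471.96; pay $1,949.28 → $522.68
Installment 6: $522.68 +$305.89 interest = $828.57; pay $828.57 → $0.00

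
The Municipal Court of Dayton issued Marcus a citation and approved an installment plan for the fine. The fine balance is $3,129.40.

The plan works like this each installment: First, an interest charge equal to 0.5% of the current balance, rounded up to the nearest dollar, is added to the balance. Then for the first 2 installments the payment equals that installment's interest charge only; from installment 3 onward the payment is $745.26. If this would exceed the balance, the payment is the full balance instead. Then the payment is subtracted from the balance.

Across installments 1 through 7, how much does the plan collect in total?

# | Opening | Interest | Payment | End bal
1 | $3,129.40 | $16.00 | $16.00 | $3,129.40
2 | $3,129.40 | $16.00 | $16.00 | $3,129.40
3 | $3,129.40 | $16.00 | $745.26 | $2,400.14
4 | $2,400.14 | $13.00 | $745.26 | $1,667.88
5 | $1,667.88 | $9.00 | $745.26 | $931.62
6 | $931.62 | $5.00 | $745.26 | $191.36
7 | $191.36 | $1.00 | $192.36 | $0.00
Total paid: $3,205.40

$3,205.40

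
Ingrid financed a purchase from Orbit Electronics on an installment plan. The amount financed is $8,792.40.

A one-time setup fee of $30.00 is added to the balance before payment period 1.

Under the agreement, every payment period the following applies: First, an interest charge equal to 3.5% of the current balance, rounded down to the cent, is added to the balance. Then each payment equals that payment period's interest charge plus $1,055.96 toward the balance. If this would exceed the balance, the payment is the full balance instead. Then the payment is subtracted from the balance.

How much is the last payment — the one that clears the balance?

Payment period 1: $8,822.40 +$308.78 interest = $9,131.18; pay $1,364.74 → $7,766.44
Payment period 2: $7,766.44 +$271.82 interest = $8,038.26; pay $1,327.78 → $6,710.48
Payment period 3: $6,710.48 +$234.86 interest = $6,945.34; pay $1,290.82 → $5,654.52
Payment period 4: $5,654.52 +$197.90 interest = $5,852.42; pay $1,253.86 → $4,598.56
Payment period 5: $4,598.56 +$160.94 interest = $4,759.50; pay $1,216.90 → $3,542.60
Payment period 6: $3,542.60 +$123.99 interest = $3,666.59; pay $1,179.95 → $2,486.64
Payment period 7: $2,486.64 +$87.03 interest = $2,573.67; pay $1,142.99 → $1,430.68
Payment period 8: $1,430.68 +$50.07 interest = $1,480.75; pay $1,106.03 → $374.72
Payment period 9: $374.72 +$13.11 interest = $387.83; pay $387.83 → $0.00

$387.83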